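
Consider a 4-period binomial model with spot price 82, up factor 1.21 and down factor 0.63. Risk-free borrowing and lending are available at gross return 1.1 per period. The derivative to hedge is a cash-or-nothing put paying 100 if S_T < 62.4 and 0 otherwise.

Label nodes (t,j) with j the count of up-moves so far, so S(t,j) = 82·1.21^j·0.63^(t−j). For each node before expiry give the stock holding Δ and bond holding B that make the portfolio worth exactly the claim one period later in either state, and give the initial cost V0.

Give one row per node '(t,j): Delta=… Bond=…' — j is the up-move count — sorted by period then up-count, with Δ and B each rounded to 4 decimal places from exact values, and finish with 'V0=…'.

Under the risk-neutral measure, an up-move has probability p* = (R−d)/(u−d) = 0.8103 and values discount at R = 1.1.
At expiry t=4: V(4,0)=100.0000, V(4,1)=100.0000, V(4,2)=100.0000, V(4,3)=0.0000, V(4,4)=0.0000
  t=3,j=0: stock 20.5039 → up 24.8097 (V=100.0000), down 12.9174 (V=100.0000). Price 90.9091; hedge Δ=0.0000, bond B=90.9091.
  t=3,j=1: stock 39.3804 → up 47.6503 (V=100.0000), down 24.8097 (V=100.0000). Price 90.9091; hedge Δ=0.0000, bond B=90.9091.
  t=3,j=2: stock 75.6354 → up 91.5188 (V=0.0000), down 47.6503 (V=100.0000). Price 17.2414; hedge Δ=-2.2795, bond B=189.6552.
  t=3,j=3: stock 145.2680 → up 175.7743 (V=0.0000), down 91.5188 (V=0.0000). Price 0.0000; hedge Δ=0.0000, bond B=0.0000.
  t=2,j=0: stock 32.5458 → up 39.3804 (V=90.9091), down 20.5039 (V=90.9091). Price 82.6446; hedge Δ=0.0000, bond B=82.6446.
  t=2,j=1: stock 62.5086 → up 75.6354 (V=17.2414), down 39.3804 (V=90.9091). Price 28.3753; hedge Δ=-2.0319, bond B=155.3886.
  t=2,j=2: stock 120.0562 → up 145.2680 (V=0.0000), down 75.6354 (V=17.2414). Price 2.9727; hedge Δ=-0.2476, bond B=32.6992.
  t=1,j=0: stock 51.6600 → up 62.5086 (V=28.3753), down 32.5458 (V=82.6446). Price 35.1525; hedge Δ=-1.8112, bond B=128.7203.
  t=1,j=1: stock 99.2200 → up 120.0562 (V=2.9727), down 62.5086 (V=28.3753). Price 7.0822; hedge Δ=-0.4414, bond B=50.8799.
  t=0,j=0: stock 82.0000 → up 99.2200 (V=7.0822), down 51.6600 (V=35.1525). Price 11.2781; hedge Δ=-0.5902, bond B=59.6752.
Self-financing check: at every node Δ·S+B equals the discounted successor values.

(0,0): Delta=-0.5902 Bond=59.6752
(1,0): Delta=-1.8112 Bond=128.7203
(1,1): Delta=-0.4414 Bond=50.8799
(2,0): Delta=0.0000 Bond=82.6446
(2,1): Delta=-2.0319 Bond=155.3886
(2,2): Delta=-0.2476 Bond=32.6992
(3,0): Delta=0.0000 Bond=90.9091
(3,1): Delta=0.0000 Bond=90.9091
(3,2): Delta=-2.2795 Bond=189.6552
(3,3): Delta=0.0000 Bond=0.0000
V0=11.2781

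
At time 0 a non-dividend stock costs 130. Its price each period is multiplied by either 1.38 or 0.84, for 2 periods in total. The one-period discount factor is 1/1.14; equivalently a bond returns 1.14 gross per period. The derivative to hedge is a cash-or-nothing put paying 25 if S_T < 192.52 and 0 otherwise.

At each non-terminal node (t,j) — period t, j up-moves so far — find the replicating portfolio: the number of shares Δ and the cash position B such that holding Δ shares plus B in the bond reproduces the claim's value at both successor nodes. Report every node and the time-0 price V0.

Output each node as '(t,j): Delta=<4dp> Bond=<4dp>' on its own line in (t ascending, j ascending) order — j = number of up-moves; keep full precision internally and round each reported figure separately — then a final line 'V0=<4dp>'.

(0,0): Delta=-0.1736 Bond=35.8610
(1,0): Delta=0.0000 Bond=21.9298
(1,1): Delta=-0.2581 Bond=56.0429
V0=13.2994

Since d<R<u, set p* = (R−d)/(u−d) = 0.5556; price each node as the discounted p*-expectation of its children.
Terminal values V(2,·): V(2,0)=25.0000, V(2,1)=25.0000, V(2,2)=0.0000
(1,0): S=109.2000. Δ = (V_up−V_dn)/(S_up−S_dn) = (25.0000−25.0000)/(150.6960−91.7280) = 0.0000. V = [p*·25.0000 + (1−p*)·25.0000]/1.14 = 21.9298. B = V − Δ·S = 21.9298.
(1,1): S=179.4000. Δ = (V_up−V_dn)/(S_up−S_dn) = (0.0000−25.0000)/(247.5720−150.6960) = -0.2581. V = [p*·0.0000 + (1−p*)·25.0000]/1.14 = 9.7466. B = V − Δ·S = 56.0429.
(0,0): S=130.0000. Δ = (V_up−V_dn)/(S_up−S_dn) = (9.7466−21.9298)/(179.4000−109.2000) = -0.1736. V = [p*·9.7466 + (1−p*)·21.9298]/1.14 = 13.2994. B = V − Δ·S = 35.8610.
Self-financing check: at every node Δ·S+B equals the discounted successor values.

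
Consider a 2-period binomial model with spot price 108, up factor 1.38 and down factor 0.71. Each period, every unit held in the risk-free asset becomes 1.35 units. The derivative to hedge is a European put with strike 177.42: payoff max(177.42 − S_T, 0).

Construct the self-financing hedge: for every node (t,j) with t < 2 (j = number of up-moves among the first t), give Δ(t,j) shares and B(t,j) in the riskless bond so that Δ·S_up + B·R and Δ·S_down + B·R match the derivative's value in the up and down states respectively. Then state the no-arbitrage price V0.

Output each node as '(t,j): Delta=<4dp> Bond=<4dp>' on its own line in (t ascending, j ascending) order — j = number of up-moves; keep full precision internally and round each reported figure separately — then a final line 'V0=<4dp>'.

The replicating-portfolio and risk-neutral prices coincide; use p* = (1.35−0.71)/(1.38−0.71) = 0.9552 for the latter.
Terminal values V(2,·): V(2,0)=122.9772, V(2,1)=71.6016, V(2,2)=0.0000
  t=1,j=0: stock 76.6800 → up 105.8184 (V=71.6016), down 54.4428 (V=122.9772). Price 54.7422; hedge Δ=-1.0000, bond B=131.4222.
  t=1,j=1: stock 149.0400 → up 205.6752 (V=0.0000), down 105.8184 (V=71.6016). Price 2.3748; hedge Δ=-0.7170, bond B=109.2429.
  t=0,j=0: stock 108.0000 → up 149.0400 (V=2.3748), down 76.6800 (V=54.7422). Price 3.4960; hedge Δ=-0.7237, bond B=81.6563.
Each (Δ,B) replicates both successor values, so the strategy is self-financing and V0 is arbitrage-free.

(0,0): Delta=-0.7237 Bond=81.6563
(1,0): Delta=-1.0000 Bond=131.4222
(1,1): Delta=-0.7170 Bond=109.2429
V0=3.4960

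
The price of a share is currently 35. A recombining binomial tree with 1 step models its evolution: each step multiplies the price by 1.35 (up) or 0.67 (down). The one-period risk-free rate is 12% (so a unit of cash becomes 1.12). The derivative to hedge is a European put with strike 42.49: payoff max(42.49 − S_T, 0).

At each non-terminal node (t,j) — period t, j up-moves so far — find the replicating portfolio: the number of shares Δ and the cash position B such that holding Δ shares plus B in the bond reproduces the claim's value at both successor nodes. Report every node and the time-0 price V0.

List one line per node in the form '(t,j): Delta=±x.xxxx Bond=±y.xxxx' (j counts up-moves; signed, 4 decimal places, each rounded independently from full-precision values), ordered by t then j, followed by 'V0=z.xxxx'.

The replicating-portfolio and risk-neutral prices coincide; use p* = (1.12−0.67)/(1.35−0.67) = 0.6618 for the latter.
Payoff layer (t=1): V(1,0)=19.0400, V(1,1)=0.0000
  t=0,j=0: stock 35.0000 → up 47.2500 (V=0.0000), down 23.4500 (V=19.0400). Price 5.7500; hedge Δ=-0.8000, bond B=33.7500.
Self-financing check: at every node Δ·S+B equals the discounted successor values.

(0,0): Delta=-0.8000 Bond=33.7500
V0=5.7500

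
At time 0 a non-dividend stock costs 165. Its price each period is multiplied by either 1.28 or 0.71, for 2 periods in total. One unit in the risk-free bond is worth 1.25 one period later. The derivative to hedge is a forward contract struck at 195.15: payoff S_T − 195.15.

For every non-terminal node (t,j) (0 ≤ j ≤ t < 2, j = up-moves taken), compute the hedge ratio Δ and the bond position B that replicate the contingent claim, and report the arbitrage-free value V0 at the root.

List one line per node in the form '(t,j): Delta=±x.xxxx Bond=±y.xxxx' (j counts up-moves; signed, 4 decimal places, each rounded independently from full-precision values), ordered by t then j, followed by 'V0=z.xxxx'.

(0,0): Delta=1.0000 Bond=-124.8960
(1,0): Delta=1.0000 Bond=-156.1200
(1,1): Delta=1.0000 Bond=-156.1200
V0=40.1040

The replicating-portfolio and risk-neutral prices coincide; use p* = (1.25−0.71)/(1.28−0.71) = 0.9474 for the latter.
Terminal values V(2,·): V(2,0)=-111.9735, V(2,1)=-45.1980, V(2,2)=75.1860
  t=1,j=0: stock 117.1500 → up 149.9520 (V=-45.1980), down 83.1765 (V=-111.9735). Price -38.9700; hedge Δ=1.0000, bond B=-156.1200.
  t=1,j=1: stock 211.2000 → up 270.3360 (V=75.1860), down 149.9520 (V=-45.1980). Price 55.0800; hedge Δ=1.0000, bond B=-156.1200.
  t=0,j=0: stock 165.0000 → up 211.2000 (V=55.0800), down 117.1500 (V=-38.9700). Price 40.1040; hedge Δ=1.0000, bond B=-124.8960.
Self-financing check: at every node Δ·S+B equals the discounted successor values.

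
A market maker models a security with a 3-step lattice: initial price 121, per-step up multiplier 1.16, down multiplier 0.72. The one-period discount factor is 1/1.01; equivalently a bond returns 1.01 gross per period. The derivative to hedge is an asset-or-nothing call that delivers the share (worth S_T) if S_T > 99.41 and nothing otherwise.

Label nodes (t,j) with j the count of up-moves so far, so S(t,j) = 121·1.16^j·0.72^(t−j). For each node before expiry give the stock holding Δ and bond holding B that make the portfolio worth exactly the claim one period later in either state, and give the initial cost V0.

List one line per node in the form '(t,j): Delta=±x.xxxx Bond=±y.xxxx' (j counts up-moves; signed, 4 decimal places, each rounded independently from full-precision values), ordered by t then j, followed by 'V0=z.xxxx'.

The replicating-portfolio and risk-neutral prices coincide; use p* = (1.01−0.72)/(1.16−0.72) = 0.6591 for the latter.
Terminal values V(3,·): V(3,0)=0.0000, V(3,1)=0.0000, V(3,2)=117.2287, V(3,3)=188.8684
(2,0): S=62.7264. Δ = (V_up−V_dn)/(S_up−S_dn) = (0.0000−0.0000)/(72.7626−45.1630) = 0.0000. V = [p*·0.0000 + (1−p*)·0.0000]/1.01 = 0.0000. B = V − Δ·S = 0.0000.
(2,1): S=101.0592. Δ = (V_up−V_dn)/(S_up−S_dn) = (117.2287−0.0000)/(117.2287−72.7626) = 2.6364. V = [p*·117.2287 + (1−p*)·0.0000]/1.01 = 76.4994. B = V − Δ·S = -189.9294.
(2,2): S=162.8176. Δ = (V_up−V_dn)/(S_up−S_dn) = (188.8684−117.2287)/(188.8684−117.2287) = 1.0000. V = [p*·188.8684 + (1−p*)·117.2287]/1.01 = 162.8176. B = V − Δ·S = 0.0000.
(1,0): S=87.1200. Δ = (V_up−V_dn)/(S_up−S_dn) = (76.4994−0.0000)/(101.0592−62.7264) = 1.9957. V = [p*·76.4994 + (1−p*)·0.0000]/1.01 = 49.9208. B = V − Δ·S = -123.9414.
(1,1): S=140.3600. Δ = (V_up−V_dn)/(S_up−S_dn) = (162.8176−76.4994)/(162.8176−101.0592) = 1.3977. V = [p*·162.8176 + (1−p*)·76.4994]/1.01 = 132.0702. B = V − Δ·S = -64.1076.
(0,0): S=121.0000. Δ = (V_up−V_dn)/(S_up−S_dn) = (132.0702−49.9208)/(140.3600−87.1200) = 1.5430. V = [p*·132.0702 + (1−p*)·49.9208]/1.01 = 103.0344. B = V − Δ·S = -83.6688.
Root portfolio cost Δ·121+B reproduces V0=103.0344.

(0,0): Delta=1.5430 Bond=-83.6688
(1,0): Delta=1.9957 Bond=-123.9414
(1,1): Delta=1.3977 Bond=-64.1076
(2,0): Delta=0.0000 Bond=0.0000
(2,1): Delta=2.6364 Bond=-189.9294
(2,2): Delta=1.0000 Bond=0.0000
V0=103.0344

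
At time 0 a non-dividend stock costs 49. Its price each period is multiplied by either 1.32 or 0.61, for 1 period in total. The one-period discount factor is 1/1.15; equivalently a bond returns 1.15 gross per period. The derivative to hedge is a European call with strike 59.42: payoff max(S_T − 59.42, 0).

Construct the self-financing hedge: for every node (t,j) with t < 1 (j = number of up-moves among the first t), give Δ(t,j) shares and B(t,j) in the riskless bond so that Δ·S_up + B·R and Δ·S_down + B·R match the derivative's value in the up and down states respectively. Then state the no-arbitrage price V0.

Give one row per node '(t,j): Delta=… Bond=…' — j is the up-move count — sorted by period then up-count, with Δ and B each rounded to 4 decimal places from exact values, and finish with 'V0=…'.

Risk-neutral probability p* = (R−d)/(u−d) = (1.15−0.61)/(1.32−0.61) = 0.7606.
Payoff layer (t=1): V(1,0)=0.0000, V(1,1)=5.2600
  t=0,j=0: stock 49.0000 → up 64.6800 (V=5.2600), down 29.8900 (V=0.0000). Price 3.4788; hedge Δ=0.1512, bond B=-3.9297.
Check: Δ(0,0)·S0 + B(0,0) = 3.4788 = V0.

(0,0): Delta=0.1512 Bond=-3.9297
V0=3.4788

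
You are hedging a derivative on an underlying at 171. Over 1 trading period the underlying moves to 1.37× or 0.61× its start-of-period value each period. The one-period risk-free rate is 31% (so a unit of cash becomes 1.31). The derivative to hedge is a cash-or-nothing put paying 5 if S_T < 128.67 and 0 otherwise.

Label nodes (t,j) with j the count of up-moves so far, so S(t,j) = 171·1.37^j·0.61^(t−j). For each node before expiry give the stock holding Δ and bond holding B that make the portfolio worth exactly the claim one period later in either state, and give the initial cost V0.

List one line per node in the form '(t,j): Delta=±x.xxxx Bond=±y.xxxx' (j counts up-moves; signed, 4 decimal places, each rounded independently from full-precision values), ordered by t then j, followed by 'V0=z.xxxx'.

(0,0): Delta=-0.0385 Bond=6.8803
V0=0.3013

The replicating-portfolio and risk-neutral prices coincide; use p* = (1.31−0.61)/(1.37−0.61) = 0.9211 for the latter.
Terminal payoffs: V(1,0)=5.0000, V(1,1)=0.0000
Node (0,0) S=171.0000: V=(p*·0.0000+(1−p*)·5.0000)/1.31=0.3013; Δ=(0.0000−5.0000)/(234.2700−104.3100)=-0.0385; B=V−Δ·S=6.8803
Self-financing check: at every node Δ·S+B equals the discounted successor values.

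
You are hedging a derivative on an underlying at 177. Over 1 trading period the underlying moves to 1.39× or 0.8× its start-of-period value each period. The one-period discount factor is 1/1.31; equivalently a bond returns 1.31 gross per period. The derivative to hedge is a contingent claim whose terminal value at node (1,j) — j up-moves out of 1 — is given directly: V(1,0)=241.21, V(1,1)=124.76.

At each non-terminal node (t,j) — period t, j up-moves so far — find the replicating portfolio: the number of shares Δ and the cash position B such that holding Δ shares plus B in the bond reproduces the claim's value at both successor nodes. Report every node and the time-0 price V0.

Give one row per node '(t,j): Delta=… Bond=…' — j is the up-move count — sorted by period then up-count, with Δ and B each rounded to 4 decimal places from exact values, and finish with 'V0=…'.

(0,0): Delta=-1.1151 Bond=304.6628
V0=107.2899

Under the risk-neutral measure, an up-move has probability p* = (R−d)/(u−d) = 0.8644 and values discount at R = 1.31.
Terminal values V(1,·): V(1,0)=241.2100, V(1,1)=124.7600
(0,0): S=177.0000. Δ = (V_up−V_dn)/(S_up−S_dn) = (124.7600−241.2100)/(246.0300−141.6000) = -1.1151. V = [p*·124.7600 + (1−p*)·241.2100]/1.31 = 107.2899. B = V − Δ·S = 304.6628.
The time-0 hedge costs 107.2899, which is the no-arbitrage price.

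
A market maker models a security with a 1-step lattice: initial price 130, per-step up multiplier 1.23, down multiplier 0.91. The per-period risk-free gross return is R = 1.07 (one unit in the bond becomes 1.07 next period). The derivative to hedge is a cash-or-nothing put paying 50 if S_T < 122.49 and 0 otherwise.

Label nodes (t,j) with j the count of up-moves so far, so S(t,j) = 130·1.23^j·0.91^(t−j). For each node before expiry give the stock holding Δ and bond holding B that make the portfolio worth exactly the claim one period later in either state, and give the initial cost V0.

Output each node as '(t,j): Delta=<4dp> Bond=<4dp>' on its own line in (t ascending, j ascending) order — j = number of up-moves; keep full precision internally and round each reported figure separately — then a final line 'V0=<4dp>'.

Risk-neutral probability p* = (R−d)/(u−d) = (1.07−0.91)/(1.23−0.91) = 0.5000.
At expiry t=1: V(1,0)=50.0000, V(1,1)=0.0000
Node (0,0) S=130.0000: V=(p*·0.0000+(1−p*)·50.0000)/1.07=23.3645; Δ=(0.0000−50.0000)/(159.9000−118.3000)=-1.2019; B=V−Δ·S=179.6145
Root portfolio cost Δ·130+B reproduces V0=23.3645.

(0,0): Delta=-1.2019 Bond=179.6145
V0=23.3645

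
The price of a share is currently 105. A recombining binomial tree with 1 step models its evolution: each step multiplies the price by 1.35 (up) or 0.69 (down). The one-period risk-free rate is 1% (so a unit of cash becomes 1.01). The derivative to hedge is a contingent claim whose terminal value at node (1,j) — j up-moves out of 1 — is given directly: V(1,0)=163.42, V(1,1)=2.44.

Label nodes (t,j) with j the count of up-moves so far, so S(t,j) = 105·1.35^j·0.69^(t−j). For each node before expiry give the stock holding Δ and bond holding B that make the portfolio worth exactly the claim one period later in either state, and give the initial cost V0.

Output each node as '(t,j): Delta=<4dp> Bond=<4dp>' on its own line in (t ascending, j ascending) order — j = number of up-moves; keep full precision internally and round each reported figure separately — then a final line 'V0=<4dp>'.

(0,0): Delta=-2.3229 Bond=328.4329
V0=84.5239

Under the risk-neutral measure, an up-move has probability p* = (R−d)/(u−d) = 0.4848 and values discount at R = 1.01.
Terminal values V(1,·): V(1,0)=163.4200, V(1,1)=2.4400
(0,0): S=105.0000. Δ = (V_up−V_dn)/(S_up−S_dn) = (2.4400−163.4200)/(141.7500−72.4500) = -2.3229. V = [p*·2.4400 + (1−p*)·163.4200]/1.01 = 84.5239. B = V − Δ·S = 328.4329.
Self-financing check: at every node Δ·S+B equals the discounted successor values.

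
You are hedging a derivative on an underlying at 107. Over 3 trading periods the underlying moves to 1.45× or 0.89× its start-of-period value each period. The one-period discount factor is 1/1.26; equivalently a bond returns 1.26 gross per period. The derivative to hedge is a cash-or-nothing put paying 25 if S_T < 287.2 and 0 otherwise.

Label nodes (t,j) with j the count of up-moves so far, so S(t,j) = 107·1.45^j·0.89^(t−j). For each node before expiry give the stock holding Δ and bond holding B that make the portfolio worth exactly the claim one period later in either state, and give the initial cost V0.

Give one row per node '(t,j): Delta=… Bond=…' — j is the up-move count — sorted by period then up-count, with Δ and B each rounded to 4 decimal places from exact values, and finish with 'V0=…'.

No-arbitrage ⇒ martingale measure with p* = (R−d)/(u−d) = 0.6607.
Terminal values V(3,·): V(3,0)=25.0000, V(3,1)=25.0000, V(3,2)=25.0000, V(3,3)=0.0000
Node (2,0) S=84.7547: V=(p*·25.0000+(1−p*)·25.0000)/1.26=19.8413; Δ=(25.0000−25.0000)/(122.8943−75.4317)=0.0000; B=V−Δ·S=19.8413
Node (2,1) S=138.0835: V=(p*·25.0000+(1−p*)·25.0000)/1.26=19.8413; Δ=(25.0000−25.0000)/(200.2211−122.8943)=0.0000; B=V−Δ·S=19.8413
Node (2,2) S=224.9675: V=(p*·0.0000+(1−p*)·25.0000)/1.26=6.7319; Δ=(0.0000−25.0000)/(326.2029−200.2211)=-0.1984; B=V−Δ·S=51.3747
Node (1,0) S=95.2300: V=(p*·19.8413+(1−p*)·19.8413)/1.26=15.7470; Δ=(19.8413−19.8413)/(138.0835−84.7547)=0.0000; B=V−Δ·S=15.7470
Node (1,1) S=155.1500: V=(p*·6.7319+(1−p*)·19.8413)/1.26=8.8728; Δ=(6.7319−19.8413)/(224.9675−138.0835)=-0.1509; B=V−Δ·S=32.2824
Node (0,0) S=107.0000: V=(p*·8.8728+(1−p*)·15.7470)/1.26=8.8929; Δ=(8.8728−15.7470)/(155.1500−95.2300)=-0.1147; B=V−Δ·S=21.1684
The time-0 hedge costs 8.8929, which is the no-arbitrage price.

(0,0): Delta=-0.1147 Bond=21.1684
(1,0): Delta=0.0000 Bond=15.7470
(1,1): Delta=-0.1509 Bond=32.2824
(2,0): Delta=0.0000 Bond=19.8413
(2,1): Delta=0.0000 Bond=19.8413
(2,2): Delta=-0.1984 Bond=51.3747
V0=8.8929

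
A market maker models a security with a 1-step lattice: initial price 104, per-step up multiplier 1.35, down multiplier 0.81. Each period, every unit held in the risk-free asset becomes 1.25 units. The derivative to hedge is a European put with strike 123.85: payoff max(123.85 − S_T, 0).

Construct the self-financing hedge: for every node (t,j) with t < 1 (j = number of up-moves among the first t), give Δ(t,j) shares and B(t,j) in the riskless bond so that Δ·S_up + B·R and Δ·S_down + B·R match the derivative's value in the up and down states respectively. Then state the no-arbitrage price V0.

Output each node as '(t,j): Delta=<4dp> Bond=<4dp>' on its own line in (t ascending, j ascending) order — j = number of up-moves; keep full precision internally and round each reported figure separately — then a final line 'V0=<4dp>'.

(0,0): Delta=-0.7053 Bond=79.2200
V0=5.8681

No-arbitrage ⇒ martingale measure with p* = (R−d)/(u−d) = 0.8148.
Terminal payoffs: V(1,0)=39.6100, V(1,1)=0.0000
Node (0,0) S=104.0000: V=(p*·0.0000+(1−p*)·39.6100)/1.25=5.8681; Δ=(0.0000−39.6100)/(140.4000−84.2400)=-0.7053; B=V−Δ·S=79.2200
Each (Δ,B) replicates both successor values, so the strategy is self-financing and V0 is arbitrage-free.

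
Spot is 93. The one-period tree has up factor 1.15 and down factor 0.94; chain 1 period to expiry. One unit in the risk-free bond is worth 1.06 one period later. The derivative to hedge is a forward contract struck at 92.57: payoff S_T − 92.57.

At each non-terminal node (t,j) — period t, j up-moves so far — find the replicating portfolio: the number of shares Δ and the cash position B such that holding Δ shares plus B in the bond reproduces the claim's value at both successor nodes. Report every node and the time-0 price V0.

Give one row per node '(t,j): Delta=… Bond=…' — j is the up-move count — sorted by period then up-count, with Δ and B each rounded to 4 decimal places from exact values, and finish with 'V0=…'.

Risk-neutral probability p* = (R−d)/(u−d) = (1.06−0.94)/(1.15−0.94) = 0.5714.
At expiry t=1: V(1,0)=-5.1500, V(1,1)=14.3800
(0,0): S=93.0000. Δ = (V_up−V_dn)/(S_up−S_dn) = (14.3800−-5.1500)/(106.9500−87.4200) = 1.0000. V = [p*·14.3800 + (1−p*)·-5.1500]/1.06 = 5.6698. B = V − Δ·S = -87.3302.
Each (Δ,B) replicates both successor values, so the strategy is self-financing and V0 is arbitrage-free.

(0,0): Delta=1.0000 Bond=-87.3302
V0=5.6698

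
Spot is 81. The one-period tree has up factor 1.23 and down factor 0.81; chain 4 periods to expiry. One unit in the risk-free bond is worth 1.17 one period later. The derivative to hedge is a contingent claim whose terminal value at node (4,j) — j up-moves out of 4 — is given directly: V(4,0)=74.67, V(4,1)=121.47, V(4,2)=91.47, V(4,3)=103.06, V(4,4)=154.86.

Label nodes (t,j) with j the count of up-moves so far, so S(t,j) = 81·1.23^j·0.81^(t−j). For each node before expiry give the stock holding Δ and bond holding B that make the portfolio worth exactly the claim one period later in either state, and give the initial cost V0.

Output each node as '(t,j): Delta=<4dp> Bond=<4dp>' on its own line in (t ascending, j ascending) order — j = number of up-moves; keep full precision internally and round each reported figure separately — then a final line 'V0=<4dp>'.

Since d<R<u, set p* = (R−d)/(u−d) = 0.8571; price each node as the discounted p*-expectation of its children.
Terminal payoffs: V(4,0)=74.6700, V(4,1)=121.4700, V(4,2)=91.4700, V(4,3)=103.0600, V(4,4)=154.8600
(3,0): S=43.0467. Δ = (V_up−V_dn)/(S_up−S_dn) = (121.4700−74.6700)/(52.9475−34.8678) = 2.5885. V = [p*·121.4700 + (1−p*)·74.6700]/1.17 = 98.1062. B = V − Δ·S = -13.3223.
(3,1): S=65.3672. Δ = (V_up−V_dn)/(S_up−S_dn) = (91.4700−121.4700)/(80.4017−52.9475) = -1.0927. V = [p*·91.4700 + (1−p*)·121.4700]/1.17 = 81.8425. B = V − Δ·S = 153.2711.
(3,2): S=99.2614. Δ = (V_up−V_dn)/(S_up−S_dn) = (103.0600−91.4700)/(122.0915−80.4017) = 0.2780. V = [p*·103.0600 + (1−p*)·91.4700]/1.17 = 86.6703. B = V − Δ·S = 59.0751.
(3,3): S=150.7302. Δ = (V_up−V_dn)/(S_up−S_dn) = (154.8600−103.0600)/(185.3982−122.0915) = 0.8182. V = [p*·154.8600 + (1−p*)·103.0600]/1.17 = 126.0342. B = V − Δ·S = 2.7009.
(2,0): S=53.1441. Δ = (V_up−V_dn)/(S_up−S_dn) = (81.8425−98.1062)/(65.3672−43.0467) = -0.7286. V = [p*·81.8425 + (1−p*)·98.1062]/1.17 = 71.9367. B = V − Δ·S = 110.6598.
(2,1): S=80.7003. Δ = (V_up−V_dn)/(S_up−S_dn) = (86.6703−81.8425)/(99.2614−65.3672) = 0.1424. V = [p*·86.6703 + (1−p*)·81.8425]/1.17 = 73.4877. B = V − Δ·S = 61.9929.
(2,2): S=122.5449. Δ = (V_up−V_dn)/(S_up−S_dn) = (126.0342−86.6703)/(150.7302−99.2614) = 0.7648. V = [p*·126.0342 + (1−p*)·86.6703]/1.17 = 102.9152. B = V − Δ·S = 9.1917.
(1,0): S=65.6100. Δ = (V_up−V_dn)/(S_up−S_dn) = (73.4877−71.9367)/(80.7003−53.1441) = 0.0563. V = [p*·73.4877 + (1−p*)·71.9367]/1.17 = 62.6206. B = V − Δ·S = 58.9276.
(1,1): S=99.6300. Δ = (V_up−V_dn)/(S_up−S_dn) = (102.9152−73.4877)/(122.5449−80.7003) = 0.7033. V = [p*·102.9152 + (1−p*)·73.4877]/1.17 = 84.3686. B = V − Δ·S = 14.3032.
(0,0): S=81.0000. Δ = (V_up−V_dn)/(S_up−S_dn) = (84.3686−62.6206)/(99.6300−65.6100) = 0.6393. V = [p*·84.3686 + (1−p*)·62.6206]/1.17 = 69.4545. B = V − Δ·S = 17.6736.
Check: Δ(0,0)·S0 + B(0,0) = 69.4545 = V0.

(0,0): Delta=0.6393 Bond=17.6736
(1,0): Delta=0.0563 Bond=58.9276
(1,1): Delta=0.7033 Bond=14.3032
(2,0): Delta=-0.7286 Bond=110.6598
(2,1): Delta=0.1424 Bond=61.9929
(2,2): Delta=0.7648 Bond=9.1917
(3,0): Delta=2.5885 Bond=-13.3223
(3,1): Delta=-1.0927 Bond=153.2711
(3,2): Delta=0.2780 Bond=59.0751
(3,3): Delta=0.8182 Bond=2.7009
V0=69.4545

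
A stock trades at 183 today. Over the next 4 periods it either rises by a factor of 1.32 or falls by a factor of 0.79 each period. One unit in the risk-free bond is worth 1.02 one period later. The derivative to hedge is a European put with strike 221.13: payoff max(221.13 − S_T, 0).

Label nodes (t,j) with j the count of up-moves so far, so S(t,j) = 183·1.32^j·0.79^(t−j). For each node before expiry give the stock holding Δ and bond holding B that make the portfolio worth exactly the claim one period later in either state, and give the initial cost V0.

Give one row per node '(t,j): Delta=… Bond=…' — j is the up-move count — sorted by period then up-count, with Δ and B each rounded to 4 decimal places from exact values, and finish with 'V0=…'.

(0,0): Delta=-0.4768 Bond=138.5471
(1,0): Delta=-0.7369 Bond=178.9147
(1,1): Delta=-0.2738 Bond=92.2789
(2,0): Delta=-1.0000 Bond=212.5433
(2,1): Delta=-0.5315 Bond=143.2971
(2,2): Delta=-0.0727 Bond=29.9864
(3,0): Delta=-1.0000 Bond=216.7941
(3,1): Delta=-1.0000 Bond=216.7941
(3,2): Delta=-0.1658 Bond=54.0355
(3,3): Delta=0.0000 Bond=0.0000
V0=51.2875

No-arbitrage ⇒ martingale measure with p* = (R−d)/(u−d) = 0.4340.
Terminal payoffs: V(4,0)=149.8514, V(4,1)=102.0315, V(4,2)=22.1300, V(4,3)=0.0000, V(4,4)=0.0000
  t=3,j=0: stock 90.2261 → up 119.0985 (V=102.0315), down 71.2786 (V=149.8514). Price 126.5680; hedge Δ=-1.0000, bond B=216.7941.
  t=3,j=1: stock 150.7576 → up 199.0000 (V=22.1300), down 119.0985 (V=102.0315). Price 66.0365; hedge Δ=-1.0000, bond B=216.7941.
  t=3,j=2: stock 251.8988 → up 332.5064 (V=0.0000), down 199.0000 (V=22.1300). Price 12.2808; hedge Δ=-0.1658, bond B=54.0355.
  t=3,j=3: stock 420.8941 → up 555.5803 (V=0.0000), down 332.5064 (V=0.0000). Price 0.0000; hedge Δ=0.0000, bond B=0.0000.
  t=2,j=0: stock 114.2103 → up 150.7576 (V=66.0365), down 90.2261 (V=126.5680). Price 98.3330; hedge Δ=-1.0000, bond B=212.5433.
  t=2,j=1: stock 190.8324 → up 251.8988 (V=12.2808), down 150.7576 (V=66.0365). Price 41.8711; hedge Δ=-0.5315, bond B=143.2971.
  t=2,j=2: stock 318.8592 → up 420.8941 (V=0.0000), down 251.8988 (V=12.2808). Price 6.8151; hedge Δ=-0.0727, bond B=29.9864.
  t=1,j=0: stock 144.5700 → up 190.8324 (V=41.8711), down 114.2103 (V=98.3330). Price 72.3830; hedge Δ=-0.7369, bond B=178.9147.
  t=1,j=1: stock 241.5600 → up 318.8592 (V=6.8151), down 190.8324 (V=41.8711). Price 26.1354; hedge Δ=-0.2738, bond B=92.2789.
  t=0,j=0: stock 183.0000 → up 241.5600 (V=26.1354), down 144.5700 (V=72.3830). Price 51.2875; hedge Δ=-0.4768, bond B=138.5471.
Self-financing check: at every node Δ·S+B equals the discounted successor values.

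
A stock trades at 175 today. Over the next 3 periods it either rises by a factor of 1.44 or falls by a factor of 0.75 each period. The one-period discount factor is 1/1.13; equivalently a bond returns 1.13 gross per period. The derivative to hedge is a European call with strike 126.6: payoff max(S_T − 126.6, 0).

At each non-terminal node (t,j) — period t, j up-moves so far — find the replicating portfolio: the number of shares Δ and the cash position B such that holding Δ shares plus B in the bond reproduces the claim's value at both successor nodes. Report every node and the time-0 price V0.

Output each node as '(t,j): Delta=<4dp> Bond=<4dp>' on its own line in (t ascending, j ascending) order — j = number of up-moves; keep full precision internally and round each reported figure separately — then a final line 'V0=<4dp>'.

The replicating-portfolio and risk-neutral prices coincide; use p* = (1.13−0.75)/(1.44−0.75) = 0.5507 for the latter.
Terminal payoffs: V(3,0)=0.0000, V(3,1)=15.1500, V(3,2)=145.5600, V(3,3)=395.9472
  t=2,j=0: stock 98.4375 → up 141.7500 (V=15.1500), down 73.8281 (V=0.0000). Price 7.3836; hedge Δ=0.2231, bond B=-14.5729.
  t=2,j=1: stock 189.0000 → up 272.1600 (V=145.5600), down 141.7500 (V=15.1500). Price 76.9646; hedge Δ=1.0000, bond B=-112.0354.
  t=2,j=2: stock 362.8800 → up 522.5472 (V=395.9472), down 272.1600 (V=145.5600). Price 250.8446; hedge Δ=1.0000, bond B=-112.0354.
  t=1,j=0: stock 131.2500 → up 189.0000 (V=76.9646), down 98.4375 (V=7.3836). Price 40.4456; hedge Δ=0.7683, bond B=-60.3964.
  t=1,j=1: stock 252.0000 → up 362.8800 (V=250.8446), down 189.0000 (V=76.9646). Price 152.8536; hedge Δ=1.0000, bond B=-99.1464.
  t=0,j=0: stock 175.0000 → up 252.0000 (V=152.8536), down 131.2500 (V=40.4456). Price 90.5765; hedge Δ=0.9309, bond B=-72.3336.
The time-0 hedge costs 90.5765, which is the no-arbitrage price.

(0,0): Delta=0.9309 Bond=-72.3336
(1,0): Delta=0.7683 Bond=-60.3964
(1,1): Delta=1.0000 Bond=-99.1464
(2,0): Delta=0.2231 Bond=-14.5729
(2,1): Delta=1.0000 Bond=-112.0354
(2,2): Delta=1.0000 Bond=-112.0354
V0=90.5765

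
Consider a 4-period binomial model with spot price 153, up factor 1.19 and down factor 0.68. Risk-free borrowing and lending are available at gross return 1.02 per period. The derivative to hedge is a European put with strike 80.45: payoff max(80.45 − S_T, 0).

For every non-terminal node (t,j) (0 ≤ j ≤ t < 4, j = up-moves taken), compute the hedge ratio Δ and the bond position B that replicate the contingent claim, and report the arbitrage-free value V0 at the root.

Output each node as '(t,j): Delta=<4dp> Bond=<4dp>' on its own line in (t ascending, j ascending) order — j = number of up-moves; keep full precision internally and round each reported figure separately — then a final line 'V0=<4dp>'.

Since d<R<u, set p* = (R−d)/(u−d) = 0.6667; price each node as the discounted p*-expectation of its children.
Terminal values V(4,·): V(4,0)=47.7365, V(4,1)=23.2014, V(4,2)=0.0000, V(4,3)=0.0000, V(4,4)=0.0000
(3,0): S=48.1081. Δ = (V_up−V_dn)/(S_up−S_dn) = (23.2014−47.7365)/(57.2486−32.7135) = -1.0000. V = [p*·23.2014 + (1−p*)·47.7365]/1.02 = 30.7645. B = V − Δ·S = 78.8725.
(3,1): S=84.1892. Δ = (V_up−V_dn)/(S_up−S_dn) = (0.0000−23.2014)/(100.1851−57.2486) = -0.5404. V = [p*·0.0000 + (1−p*)·23.2014]/1.02 = 7.5821. B = V − Δ·S = 53.0750.
(3,2): S=147.3310. Δ = (V_up−V_dn)/(S_up−S_dn) = (0.0000−0.0000)/(175.3239−100.1851) = 0.0000. V = [p*·0.0000 + (1−p*)·0.0000]/1.02 = 0.0000. B = V − Δ·S = 0.0000.
(3,3): S=257.8293. Δ = (V_up−V_dn)/(S_up−S_dn) = (0.0000−0.0000)/(306.8169−175.3239) = 0.0000. V = [p*·0.0000 + (1−p*)·0.0000]/1.02 = 0.0000. B = V − Δ·S = 0.0000.
(2,0): S=70.7472. Δ = (V_up−V_dn)/(S_up−S_dn) = (7.5821−30.7645)/(84.1892−48.1081) = -0.6425. V = [p*·7.5821 + (1−p*)·30.7645]/1.02 = 15.0094. B = V − Δ·S = 60.4649.
(2,1): S=123.8076. Δ = (V_up−V_dn)/(S_up−S_dn) = (0.0000−7.5821)/(147.3310−84.1892) = -0.1201. V = [p*·0.0000 + (1−p*)·7.5821]/1.02 = 2.4778. B = V − Δ·S = 17.3448.
(2,2): S=216.6633. Δ = (V_up−V_dn)/(S_up−S_dn) = (0.0000−0.0000)/(257.8293−147.3310) = 0.0000. V = [p*·0.0000 + (1−p*)·0.0000]/1.02 = 0.0000. B = V − Δ·S = 0.0000.
(1,0): S=104.0400. Δ = (V_up−V_dn)/(S_up−S_dn) = (2.4778−15.0094)/(123.8076−70.7472) = -0.2362. V = [p*·2.4778 + (1−p*)·15.0094]/1.02 = 6.5245. B = V − Δ·S = 31.0962.
(1,1): S=182.0700. Δ = (V_up−V_dn)/(S_up−S_dn) = (0.0000−2.4778)/(216.6633−123.8076) = -0.0267. V = [p*·0.0000 + (1−p*)·2.4778]/1.02 = 0.8097. B = V − Δ·S = 5.6682.
(0,0): S=153.0000. Δ = (V_up−V_dn)/(S_up−S_dn) = (0.8097−6.5245)/(182.0700−104.0400) = -0.0732. V = [p*·0.8097 + (1−p*)·6.5245]/1.02 = 2.6614. B = V − Δ·S = 13.8669.
Check: Δ(0,0)·S0 + B(0,0) = 2.6614 = V0.

(0,0): Delta=-0.0732 Bond=13.8669
(1,0): Delta=-0.2362 Bond=31.0962
(1,1): Delta=-0.0267 Bond=5.6682
(2,0): Delta=-0.6425 Bond=60.4649
(2,1): Delta=-0.1201 Bond=17.3448
(2,2): Delta=0.0000 Bond=0.0000
(3,0): Delta=-1.0000 Bond=78.8725
(3,1): Delta=-0.5404 Bond=53.0750
(3,2): Delta=0.0000 Bond=0.0000
(3,3): Delta=0.0000 Bond=0.0000
V0=2.6614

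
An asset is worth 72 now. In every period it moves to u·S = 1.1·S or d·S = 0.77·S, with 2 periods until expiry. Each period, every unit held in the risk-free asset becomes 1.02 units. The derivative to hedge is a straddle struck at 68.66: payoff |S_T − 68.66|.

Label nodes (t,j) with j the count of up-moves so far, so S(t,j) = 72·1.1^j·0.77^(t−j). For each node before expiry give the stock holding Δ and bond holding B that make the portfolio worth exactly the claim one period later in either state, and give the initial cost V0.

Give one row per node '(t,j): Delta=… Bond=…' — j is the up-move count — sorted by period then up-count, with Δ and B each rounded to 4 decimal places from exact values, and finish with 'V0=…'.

(0,0): Delta=0.1541 Bond=3.2654
(1,0): Delta=-1.0000 Bond=67.3137
(1,1): Delta=0.4126 Bond=-17.1438
V0=14.3602

No-arbitrage ⇒ martingale measure with p* = (R−d)/(u−d) = 0.7576.
Payoff layer (t=2): V(2,0)=25.9712, V(2,1)=7.6760, V(2,2)=18.4600
(1,0): S=55.4400. Δ = (V_up−V_dn)/(S_up−S_dn) = (7.6760−25.9712)/(60.9840−42.6888) = -1.0000. V = [p*·7.6760 + (1−p*)·25.9712]/1.02 = 11.8737. B = V − Δ·S = 67.3137.
(1,1): S=79.2000. Δ = (V_up−V_dn)/(S_up−S_dn) = (18.4600−7.6760)/(87.1200−60.9840) = 0.4126. V = [p*·18.4600 + (1−p*)·7.6760]/1.02 = 15.5350. B = V − Δ·S = -17.1438.
(0,0): S=72.0000. Δ = (V_up−V_dn)/(S_up−S_dn) = (15.5350−11.8737)/(79.2000−55.4400) = 0.1541. V = [p*·15.5350 + (1−p*)·11.8737]/1.02 = 14.3602. B = V − Δ·S = 3.2654.
Each (Δ,B) replicates both successor values, so the strategy is self-financing and V0 is arbitrage-free.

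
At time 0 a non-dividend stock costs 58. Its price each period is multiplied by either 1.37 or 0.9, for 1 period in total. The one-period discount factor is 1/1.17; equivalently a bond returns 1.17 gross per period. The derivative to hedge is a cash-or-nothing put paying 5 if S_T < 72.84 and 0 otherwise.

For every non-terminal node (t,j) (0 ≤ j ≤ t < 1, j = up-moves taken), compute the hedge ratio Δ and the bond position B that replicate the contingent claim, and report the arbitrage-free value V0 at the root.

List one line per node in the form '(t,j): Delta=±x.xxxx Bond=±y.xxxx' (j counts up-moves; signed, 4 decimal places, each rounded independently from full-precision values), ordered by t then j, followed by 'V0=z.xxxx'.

Since d<R<u, set p* = (R−d)/(u−d) = 0.5745; price each node as the discounted p*-expectation of its children.
Terminal payoffs: V(1,0)=5.0000, V(1,1)=0.0000
(0,0): S=58.0000. Δ = (V_up−V_dn)/(S_up−S_dn) = (0.0000−5.0000)/(79.4600−52.2000) = -0.1834. V = [p*·0.0000 + (1−p*)·5.0000]/1.17 = 1.8185. B = V − Δ·S = 12.4568.
The time-0 hedge costs 1.8185, which is the no-arbitrage price.

(0,0): Delta=-0.1834 Bond=12.4568
V0=1.8185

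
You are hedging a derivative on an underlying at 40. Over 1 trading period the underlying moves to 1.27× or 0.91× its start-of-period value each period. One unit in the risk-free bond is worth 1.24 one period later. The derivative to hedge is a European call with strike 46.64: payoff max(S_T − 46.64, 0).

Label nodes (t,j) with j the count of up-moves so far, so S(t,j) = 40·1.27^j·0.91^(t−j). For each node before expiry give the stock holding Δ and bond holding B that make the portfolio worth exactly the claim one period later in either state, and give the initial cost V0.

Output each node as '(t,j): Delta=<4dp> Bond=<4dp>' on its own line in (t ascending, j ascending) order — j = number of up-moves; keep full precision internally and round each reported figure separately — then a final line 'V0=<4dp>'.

(0,0): Delta=0.2889 Bond=-8.4803
V0=3.0753

Under the risk-neutral measure, an up-move has probability p* = (R−d)/(u−d) = 0.9167 and values discount at R = 1.24.
At expiry t=1: V(1,0)=0.0000, V(1,1)=4.1600
Node (0,0) S=40.0000: V=(p*·4.1600+(1−p*)·0.0000)/1.24=3.0753; Δ=(4.1600−0.0000)/(50.8000−36.4000)=0.2889; B=V−Δ·S=-8.4803
The time-0 hedge costs 3.0753, which is the no-arbitrage price.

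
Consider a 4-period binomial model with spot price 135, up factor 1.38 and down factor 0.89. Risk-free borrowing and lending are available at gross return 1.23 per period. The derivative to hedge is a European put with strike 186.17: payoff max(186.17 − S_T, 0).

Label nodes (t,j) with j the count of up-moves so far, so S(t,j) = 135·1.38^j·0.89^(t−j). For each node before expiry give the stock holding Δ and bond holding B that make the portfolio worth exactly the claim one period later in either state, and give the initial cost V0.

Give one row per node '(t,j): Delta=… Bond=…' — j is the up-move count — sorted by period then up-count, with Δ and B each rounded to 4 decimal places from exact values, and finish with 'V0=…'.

(0,0): Delta=-0.0978 Bond=15.4949
(1,0): Delta=-0.3106 Bond=44.6309
(1,1): Delta=-0.0372 Bond=7.7770
(2,0): Delta=-0.8119 Bond=108.4984
(2,1): Delta=-0.1680 Bond=31.2478
(2,2): Delta=0.0000 Bond=0.0000
(3,0): Delta=-1.0000 Bond=151.3577
(3,1): Delta=-0.7583 Bond=125.5538
(3,2): Delta=0.0000 Bond=0.0000
(3,3): Delta=0.0000 Bond=0.0000
V0=2.2968

Since d<R<u, set p* = (R−d)/(u−d) = 0.6939; price each node as the discounted p*-expectation of its children.
Payoff layer (t=4): V(4,0)=101.4680, V(4,1)=54.8343, V(4,2)=0.0000, V(4,3)=0.0000, V(4,4)=0.0000
  t=3,j=0: stock 95.1708 → up 131.3357 (V=54.8343), down 84.7020 (V=101.4680). Price 56.1869; hedge Δ=-1.0000, bond B=151.3577.
  t=3,j=1: stock 147.5682 → up 203.6442 (V=0.0000), down 131.3357 (V=54.8343). Price 13.6472; hedge Δ=-0.7583, bond B=125.5538.
  t=3,j=2: stock 228.8137 → up 315.7629 (V=0.0000), down 203.6442 (V=0.0000). Price 0.0000; hedge Δ=0.0000, bond B=0.0000.
  t=3,j=3: stock 354.7897 → up 489.6098 (V=0.0000), down 315.7629 (V=0.0000). Price 0.0000; hedge Δ=0.0000, bond B=0.0000.
  t=2,j=0: stock 106.9335 → up 147.5682 (V=13.6472), down 95.1708 (V=56.1869). Price 21.6825; hedge Δ=-0.8119, bond B=108.4984.
  t=2,j=1: stock 165.8070 → up 228.8137 (V=0.0000), down 147.5682 (V=13.6472). Price 3.3965; hedge Δ=-0.1680, bond B=31.2478.
  t=2,j=2: stock 257.0940 → up 354.7897 (V=0.0000), down 228.8137 (V=0.0000). Price 0.0000; hedge Δ=0.0000, bond B=0.0000.
  t=1,j=0: stock 120.1500 → up 165.8070 (V=3.3965), down 106.9335 (V=21.6825). Price 7.3124; hedge Δ=-0.3106, bond B=44.6309.
  t=1,j=1: stock 186.3000 → up 257.0940 (V=0.0000), down 165.8070 (V=3.3965). Price 0.8453; hedge Δ=-0.0372, bond B=7.7770.
  t=0,j=0: stock 135.0000 → up 186.3000 (V=0.8453), down 120.1500 (V=7.3124). Price 2.2968; hedge Δ=-0.0978, bond B=15.4949.
Check: Δ(0,0)·S0 + B(0,0) = 2.2968 = V0.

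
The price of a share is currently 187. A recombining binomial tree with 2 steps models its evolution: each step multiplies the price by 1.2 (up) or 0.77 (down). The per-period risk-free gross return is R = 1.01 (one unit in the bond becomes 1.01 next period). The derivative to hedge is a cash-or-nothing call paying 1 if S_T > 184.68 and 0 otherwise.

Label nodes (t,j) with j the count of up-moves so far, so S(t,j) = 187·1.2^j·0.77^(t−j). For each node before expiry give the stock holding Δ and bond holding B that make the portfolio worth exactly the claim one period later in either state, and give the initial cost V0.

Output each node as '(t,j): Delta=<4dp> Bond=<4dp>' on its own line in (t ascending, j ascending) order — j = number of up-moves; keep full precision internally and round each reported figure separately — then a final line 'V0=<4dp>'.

(0,0): Delta=0.0069 Bond=-0.9798
(1,0): Delta=0.0000 Bond=0.0000
(1,1): Delta=0.0104 Bond=-1.7730
V0=0.3054

Since d<R<u, set p* = (R−d)/(u−d) = 0.5581; price each node as the discounted p*-expectation of its children.
Terminal payoffs: V(2,0)=0.0000, V(2,1)=0.0000, V(2,2)=1.0000
  t=1,j=0: stock 143.9900 → up 172.7880 (V=0.0000), down 110.8723 (V=0.0000). Price 0.0000; hedge Δ=0.0000, bond B=0.0000.
  t=1,j=1: stock 224.4000 → up 269.2800 (V=1.0000), down 172.7880 (V=0.0000). Price 0.5526; hedge Δ=0.0104, bond B=-1.7730.
  t=0,j=0: stock 187.0000 → up 224.4000 (V=0.5526), down 143.9900 (V=0.0000). Price 0.3054; hedge Δ=0.0069, bond B=-0.9798.
The time-0 hedge costs 0.3054, which is the no-arbitrage price.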